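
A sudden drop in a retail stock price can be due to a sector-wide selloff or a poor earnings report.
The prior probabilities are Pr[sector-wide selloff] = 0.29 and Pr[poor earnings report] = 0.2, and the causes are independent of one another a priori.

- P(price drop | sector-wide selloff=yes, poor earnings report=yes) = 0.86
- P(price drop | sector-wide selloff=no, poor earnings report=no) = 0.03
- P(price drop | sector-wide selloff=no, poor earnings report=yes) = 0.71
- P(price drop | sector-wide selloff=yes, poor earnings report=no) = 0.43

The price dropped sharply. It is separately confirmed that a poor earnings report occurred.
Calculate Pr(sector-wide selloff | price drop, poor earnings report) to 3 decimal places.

Pr(sector-wide selloff | price drop, poor earnings report) ≈ 0.331

For the numerator, keep only sector-wide selloff=true terms: 0.86*0.29 = 0.249400
Normalizer over all consistent configurations: 0.71*0.71 + 0.86*0.29 = 0.753500
Posterior = 0.249400 / 0.753500 ≈ 0.331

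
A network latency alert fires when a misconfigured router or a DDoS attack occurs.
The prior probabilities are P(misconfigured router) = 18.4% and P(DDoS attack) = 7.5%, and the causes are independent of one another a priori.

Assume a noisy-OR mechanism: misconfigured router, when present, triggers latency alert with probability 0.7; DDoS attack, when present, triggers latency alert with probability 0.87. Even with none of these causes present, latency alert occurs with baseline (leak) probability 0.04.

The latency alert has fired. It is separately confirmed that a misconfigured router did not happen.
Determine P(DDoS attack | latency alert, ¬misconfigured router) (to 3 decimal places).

P(DDoS attack | latency alert, ¬misconfigured router) ≈ 0.640

Under noisy-OR, P(latency alert | causes) = 1 − (1−0.04)·∏(1−qᵢ) over the active causes.
P(latency alert | ¬misconfigured router) = 0.04·0.925 + 0.8752·0.075 = 0.037000 + 0.065640 = 0.102640
Of this, 0.065640 comes from 0.8752·0.075 (the DDoS attack=true cases).
Hence the posterior is 0.065640/0.102640 ≈ 0.640.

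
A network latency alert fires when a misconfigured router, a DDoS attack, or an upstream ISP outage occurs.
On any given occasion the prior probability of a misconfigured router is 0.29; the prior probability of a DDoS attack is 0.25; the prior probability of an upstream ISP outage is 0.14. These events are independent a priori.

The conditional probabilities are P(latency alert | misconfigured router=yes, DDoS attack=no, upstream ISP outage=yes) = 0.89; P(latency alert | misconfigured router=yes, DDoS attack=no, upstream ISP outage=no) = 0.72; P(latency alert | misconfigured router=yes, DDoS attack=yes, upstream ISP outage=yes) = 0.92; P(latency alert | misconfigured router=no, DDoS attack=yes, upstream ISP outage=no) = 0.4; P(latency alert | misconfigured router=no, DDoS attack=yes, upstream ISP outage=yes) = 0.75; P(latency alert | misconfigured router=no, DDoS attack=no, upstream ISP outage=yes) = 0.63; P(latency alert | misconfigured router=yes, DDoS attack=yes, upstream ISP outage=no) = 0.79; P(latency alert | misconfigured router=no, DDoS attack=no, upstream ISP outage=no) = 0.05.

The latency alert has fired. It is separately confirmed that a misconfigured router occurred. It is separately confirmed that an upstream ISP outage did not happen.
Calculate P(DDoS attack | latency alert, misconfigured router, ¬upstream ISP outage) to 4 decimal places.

P(DDoS attack | latency alert, misconfigured router, ¬upstream ISP outage) ≈ 0.2678

Sum P(latency alert|·) weighted by the priors over both values of DDoS attack:
  P(latency alert | misconfigured router, ¬upstream ISP outage) = 0.72×0.75 + 0.79×0.25
        = 0.540000 + 0.197500 = 0.737500
Configurations with DDoS attack contribute 0.197500, so
  P(DDoS attack | latency alert, misconfigured router, ¬upstream ISP outage) = 0.197500 / 0.737500 ≈ 0.2678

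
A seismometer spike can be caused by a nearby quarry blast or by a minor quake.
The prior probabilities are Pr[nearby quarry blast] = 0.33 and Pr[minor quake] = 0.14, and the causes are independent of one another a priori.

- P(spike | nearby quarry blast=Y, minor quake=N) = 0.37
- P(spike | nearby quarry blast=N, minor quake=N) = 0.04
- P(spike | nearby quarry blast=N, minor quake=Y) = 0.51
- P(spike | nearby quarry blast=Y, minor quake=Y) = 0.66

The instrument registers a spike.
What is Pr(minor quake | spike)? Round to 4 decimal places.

P(spike) = 0.04·0.67·0.86 + 0.51·0.67·0.14 + 0.37·0.33·0.86 + 0.66·0.33·0.14 = 0.023048 + 0.047838 + 0.105006 + 0.030492 = 0.206384
The minor quake-present share is 0.047838 + 0.030492 = 0.078330.
Hence the posterior is 0.078330/0.206384 ≈ 0.3795.

Pr(minor quake | spike) ≈ 0.3795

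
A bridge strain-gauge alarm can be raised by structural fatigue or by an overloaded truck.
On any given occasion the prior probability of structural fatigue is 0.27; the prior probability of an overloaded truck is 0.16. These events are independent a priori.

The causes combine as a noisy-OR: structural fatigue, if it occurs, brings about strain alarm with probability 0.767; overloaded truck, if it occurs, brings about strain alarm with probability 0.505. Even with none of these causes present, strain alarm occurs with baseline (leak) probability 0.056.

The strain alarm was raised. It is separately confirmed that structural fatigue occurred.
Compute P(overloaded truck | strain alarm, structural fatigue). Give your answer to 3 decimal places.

P(overloaded truck | strain alarm, structural fatigue) ≈ 0.179

Under noisy-OR, P(strain alarm | causes) = 1 − (1−0.056)·∏(1−qᵢ) over the active causes.
By total probability over both values of overloaded truck:
  P(strain alarm | structural fatigue) = 0.780048×0.84 + 0.891124×0.16
        = 0.655240 + 0.142580 = 0.797820
Keeping only the overloaded truck-present terms gives 0.142580, so
  P(overloaded truck | strain alarm, structural fatigue) = 0.142580 / 0.797820 ≈ 0.179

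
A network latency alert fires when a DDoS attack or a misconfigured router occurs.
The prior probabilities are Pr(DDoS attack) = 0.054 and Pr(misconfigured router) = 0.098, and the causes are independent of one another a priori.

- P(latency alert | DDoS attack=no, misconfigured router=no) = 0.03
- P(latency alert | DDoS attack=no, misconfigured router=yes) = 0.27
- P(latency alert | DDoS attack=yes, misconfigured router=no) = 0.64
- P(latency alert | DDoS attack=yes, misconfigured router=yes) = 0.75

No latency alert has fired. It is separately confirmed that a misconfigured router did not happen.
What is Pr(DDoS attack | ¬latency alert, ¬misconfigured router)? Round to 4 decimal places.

Pr(DDoS attack | ¬latency alert, ¬misconfigured router) ≈ 0.0207

For the numerator, keep only DDoS attack=true terms: 0.36×0.054 = 0.019440
The normalizing constant is 0.97×0.946 + 0.36×0.054 = 0.937060
Posterior = 0.019440 / 0.937060 ≈ 0.0207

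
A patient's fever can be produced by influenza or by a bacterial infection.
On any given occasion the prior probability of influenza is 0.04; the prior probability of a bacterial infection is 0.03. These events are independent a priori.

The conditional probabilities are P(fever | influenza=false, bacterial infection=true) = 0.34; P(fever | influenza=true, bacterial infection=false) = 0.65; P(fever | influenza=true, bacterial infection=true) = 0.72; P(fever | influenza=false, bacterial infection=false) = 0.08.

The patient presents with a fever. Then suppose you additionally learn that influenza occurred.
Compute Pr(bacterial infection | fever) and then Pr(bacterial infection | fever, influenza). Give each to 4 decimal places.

P(fever) = 0.08*0.96*0.97 + 0.34*0.96*0.03 + 0.65*0.04*0.97 + 0.72*0.04*0.03 = 0.074496 + 0.009792 + 0.025220 + 0.000864 = 0.110372
The bacterial infection-present share is 0.009792 + 0.000864 = 0.010656.
P(bacterial infection | fever) = 0.010656 / 0.110372 ≈ 0.0965

Now also conditioning on influenza=true:
P(fever | influenza) = 0.65×0.97 + 0.72×0.03 = 0.630500 + 0.021600 = 0.652100
Restricting to configurations with bacterial infection present: 0.72×0.03 = 0.021600.
So P(bacterial infection | fever, influenza) = 0.021600/0.652100 ≈ 0.0331.
This is intercausal reasoning (explaining away): once influenza accounts for the fever, bacterial infection becomes less likely.

Pr(bacterial infection | fever) ≈ 0.0965; Pr(bacterial infection | fever, influenza) ≈ 0.0331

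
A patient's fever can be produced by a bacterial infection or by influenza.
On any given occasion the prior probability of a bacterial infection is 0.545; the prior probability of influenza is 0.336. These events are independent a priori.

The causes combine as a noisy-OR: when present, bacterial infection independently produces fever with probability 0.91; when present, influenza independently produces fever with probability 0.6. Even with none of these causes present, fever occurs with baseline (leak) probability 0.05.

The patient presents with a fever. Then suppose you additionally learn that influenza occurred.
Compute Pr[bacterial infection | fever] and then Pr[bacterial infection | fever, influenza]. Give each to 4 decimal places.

Under noisy-OR, P(fever | causes) = 1 − (1−0.05)·∏(1−qᵢ) over the active causes.
For the numerator, keep only bacterial infection=true terms: 0.330939 + 0.176857 = 0.507796
Normalizer over all consistent configurations: 0.05*0.455*0.664 + 0.62*0.455*0.336 + 0.9145*0.545*0.664 + 0.9658*0.545*0.336 = 0.617688
P(bacterial infection | fever) = 0.507796/0.617688 ≈ 0.8221

With the extra evidence:
P(fever | influenza) = 0.62·0.455 + 0.9658·0.545 = 0.282100 + 0.526361 = 0.808461
Restricting to configurations with bacterial infection present: 0.9658·0.545 = 0.526361.
So P(bacterial infection | fever, influenza) = 0.526361/0.808461 ≈ 0.6511.
The drop from 0.8221 to 0.6511 is the explaining-away (discounting) effect.

Pr[bacterial infection | fever] ≈ 0.8221; Pr[bacterial infection | fever, influenza] ≈ 0.6511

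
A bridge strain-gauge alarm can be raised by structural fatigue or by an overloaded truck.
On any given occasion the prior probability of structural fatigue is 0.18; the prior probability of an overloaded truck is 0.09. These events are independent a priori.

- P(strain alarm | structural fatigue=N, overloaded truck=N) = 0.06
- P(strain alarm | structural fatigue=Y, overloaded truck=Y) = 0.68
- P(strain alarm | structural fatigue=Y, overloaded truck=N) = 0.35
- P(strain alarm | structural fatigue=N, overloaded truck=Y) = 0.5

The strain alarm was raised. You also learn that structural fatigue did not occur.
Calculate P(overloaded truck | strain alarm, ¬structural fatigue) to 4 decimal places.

P(overloaded truck | strain alarm, ¬structural fatigue) ≈ 0.4518

P(strain alarm | ¬structural fatigue) = 0.06*0.91 + 0.5*0.09 = 0.054600 + 0.045000 = 0.099600
Restricting to configurations with overloaded truck present: 0.5*0.09 = 0.045000.
P(overloaded truck | strain alarm, ¬structural fatigue) = 0.045000 / 0.099600 ≈ 0.4518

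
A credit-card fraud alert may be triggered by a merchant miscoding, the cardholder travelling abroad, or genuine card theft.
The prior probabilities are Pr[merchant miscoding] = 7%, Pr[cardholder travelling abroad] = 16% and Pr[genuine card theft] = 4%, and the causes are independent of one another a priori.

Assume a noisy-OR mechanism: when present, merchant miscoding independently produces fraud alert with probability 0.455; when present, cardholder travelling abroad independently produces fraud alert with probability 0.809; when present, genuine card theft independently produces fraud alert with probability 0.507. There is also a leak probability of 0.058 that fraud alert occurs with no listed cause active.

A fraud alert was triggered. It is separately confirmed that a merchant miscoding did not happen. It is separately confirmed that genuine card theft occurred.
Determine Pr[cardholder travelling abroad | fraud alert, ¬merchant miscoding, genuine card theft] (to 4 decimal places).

Under noisy-OR, P(fraud alert | causes) = 1 − (1−0.058)·∏(1−qᵢ) over the active causes.
P(fraud alert | ¬merchant miscoding, genuine card theft) = 0.535594*0.84 + 0.911298*0.16 = 0.449899 + 0.145808 = 0.595707
Restricting to configurations with cardholder travelling abroad present: 0.911298*0.16 = 0.145808.
So P(cardholder travelling abroad | fraud alert, ¬merchant miscoding, genuine card theft) = 0.145808/0.595707 ≈ 0.2448.

Pr[cardholder travelling abroad | fraud alert, ¬merchant miscoding, genuine card theft] ≈ 0.2448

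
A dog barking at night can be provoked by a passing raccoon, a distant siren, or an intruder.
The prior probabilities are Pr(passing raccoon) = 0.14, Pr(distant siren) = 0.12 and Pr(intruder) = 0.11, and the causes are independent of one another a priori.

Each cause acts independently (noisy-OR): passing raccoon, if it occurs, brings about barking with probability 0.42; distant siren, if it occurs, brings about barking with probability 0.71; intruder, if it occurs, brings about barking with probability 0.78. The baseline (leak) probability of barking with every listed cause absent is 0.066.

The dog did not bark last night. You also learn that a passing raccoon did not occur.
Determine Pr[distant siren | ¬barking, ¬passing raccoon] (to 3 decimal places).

Pr[distant siren | ¬barking, ¬passing raccoon] ≈ 0.038

Under noisy-OR, P(barking | causes) = 1 − (1−0.066)·∏(1−qᵢ) over the active causes.
P(¬barking | ¬passing raccoon) = 0.934×0.88×0.89 + 0.20548×0.88×0.11 + 0.27086×0.12×0.89 + 0.059589×0.12×0.11 = 0.731509 + 0.019890 + 0.028928 + 0.000787 = 0.781114
Restricting to configurations with distant siren present: 0.028928 + 0.000787 = 0.029715.
Hence the posterior is 0.029715/0.781114 ≈ 0.038.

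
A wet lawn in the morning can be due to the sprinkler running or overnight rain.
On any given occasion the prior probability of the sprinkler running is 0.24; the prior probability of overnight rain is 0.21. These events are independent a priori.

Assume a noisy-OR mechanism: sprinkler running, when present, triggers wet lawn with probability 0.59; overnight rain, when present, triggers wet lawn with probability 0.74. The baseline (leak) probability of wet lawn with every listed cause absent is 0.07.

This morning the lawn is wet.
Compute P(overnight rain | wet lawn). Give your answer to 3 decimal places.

P(overnight rain | wet lawn) ≈ 0.511

Under noisy-OR, P(wet lawn | causes) = 1 − (1−0.07)·∏(1−qᵢ) over the active causes.
For the numerator, keep only overnight rain=true terms: 0.121009 + 0.045403 = 0.166412
Denominator P(wet lawn): 0.07·0.76·0.79 + 0.7582·0.76·0.21 + 0.6187·0.24·0.79 + 0.900862·0.24·0.21 = 0.325746
P(overnight rain | wet lawn) = 0.166412/0.325746 ≈ 0.511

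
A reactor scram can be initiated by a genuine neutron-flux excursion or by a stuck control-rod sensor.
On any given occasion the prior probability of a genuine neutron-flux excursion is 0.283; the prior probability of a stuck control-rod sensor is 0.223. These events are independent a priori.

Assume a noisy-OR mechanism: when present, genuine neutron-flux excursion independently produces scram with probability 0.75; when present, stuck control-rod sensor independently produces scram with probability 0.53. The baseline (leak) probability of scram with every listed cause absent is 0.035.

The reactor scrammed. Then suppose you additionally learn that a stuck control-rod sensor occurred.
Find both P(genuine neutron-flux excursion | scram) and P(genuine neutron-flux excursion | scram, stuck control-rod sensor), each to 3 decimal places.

Under noisy-OR, P(scram | causes) = 1 − (1−0.035)·∏(1−qᵢ) over the active causes.
Numerator (weight on configurations with genuine neutron-flux excursion): 0.166842 + 0.055953 = 0.222795
Normalizer over all consistent configurations: 0.035×0.717×0.777 + 0.54645×0.717×0.223 + 0.75875×0.283×0.777 + 0.886613×0.283×0.223 = 0.329666
Posterior = 0.222795 / 0.329666 ≈ 0.676

Now condition on the additional information:
P(scram | stuck control-rod sensor) = 0.54645×0.717 + 0.886613×0.283 = 0.391805 + 0.250911 = 0.642716
Of this, 0.250911 comes from 0.886613×0.283 (the genuine neutron-flux excursion=true cases).
So P(genuine neutron-flux excursion | scram, stuck control-rod sensor) = 0.250911/0.642716 ≈ 0.390.

P(genuine neutron-flux excursion | scram) ≈ 0.676; P(genuine neutron-flux excursion | scram, stuck control-rod sensor) ≈ 0.390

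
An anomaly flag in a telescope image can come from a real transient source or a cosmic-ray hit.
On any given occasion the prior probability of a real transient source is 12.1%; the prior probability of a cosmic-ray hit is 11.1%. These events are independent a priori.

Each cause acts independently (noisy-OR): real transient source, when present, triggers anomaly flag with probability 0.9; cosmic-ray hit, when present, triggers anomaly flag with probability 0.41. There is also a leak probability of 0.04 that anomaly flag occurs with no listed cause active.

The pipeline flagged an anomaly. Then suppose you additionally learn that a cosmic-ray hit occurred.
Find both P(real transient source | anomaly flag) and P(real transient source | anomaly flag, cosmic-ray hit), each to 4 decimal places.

P(real transient source | anomaly flag) ≈ 0.5991; P(real transient source | anomaly flag, cosmic-ray hit) ≈ 0.2305

Under noisy-OR, P(anomaly flag | causes) = 1 − (1−0.04)·∏(1−qᵢ) over the active causes.
By total probability over the 4 (real transient source, cosmic-ray hit) configurations:
  P(anomaly flag) = 0.04·0.879·0.889 + 0.4336·0.879·0.111 + 0.904·0.121·0.889 + 0.94336·0.121·0.111
        = 0.031257 + 0.042306 + 0.097242 + 0.012670 = 0.183475
The terms with real transient source present sum to 0.109912, so
  P(real transient source | anomaly flag) = 0.109912 / 0.183475 ≈ 0.5991

With the extra evidence:
For the numerator, keep only real transient source=true terms: 0.94336*0.121 = 0.114147
Denominator P(anomaly flag | cosmic-ray hit): 0.4336*0.879 + 0.94336*0.121 = 0.495281
P(real transient source | anomaly flag, cosmic-ray hit) = 0.114147/0.495281 ≈ 0.2305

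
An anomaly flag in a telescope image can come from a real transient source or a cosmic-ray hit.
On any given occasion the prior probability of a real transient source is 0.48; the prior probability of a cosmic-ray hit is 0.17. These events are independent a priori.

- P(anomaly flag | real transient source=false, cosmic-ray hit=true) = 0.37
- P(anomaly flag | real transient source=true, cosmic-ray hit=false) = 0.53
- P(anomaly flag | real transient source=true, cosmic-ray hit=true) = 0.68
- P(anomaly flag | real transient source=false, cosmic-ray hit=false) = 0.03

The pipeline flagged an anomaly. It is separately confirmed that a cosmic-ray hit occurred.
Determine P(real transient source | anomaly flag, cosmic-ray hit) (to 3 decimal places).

P(real transient source | anomaly flag, cosmic-ray hit) ≈ 0.629

Numerator (weight on configurations with real transient source): 0.68·0.48 = 0.326400
The normalizing constant is 0.37·0.52 + 0.68·0.48 = 0.518800
Posterior = 0.326400 / 0.518800 ≈ 0.629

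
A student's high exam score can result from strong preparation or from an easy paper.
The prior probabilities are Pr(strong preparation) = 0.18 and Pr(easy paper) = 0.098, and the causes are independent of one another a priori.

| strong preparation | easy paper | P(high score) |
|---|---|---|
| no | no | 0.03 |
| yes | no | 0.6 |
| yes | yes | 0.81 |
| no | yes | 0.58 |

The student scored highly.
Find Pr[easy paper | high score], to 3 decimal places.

Pr[easy paper | high score] ≈ 0.337

For the numerator, keep only easy paper=true terms: 0.046609 + 0.014288 = 0.060897
Denominator P(high score): 0.03*0.82*0.902 + 0.58*0.82*0.098 + 0.6*0.18*0.902 + 0.81*0.18*0.098 = 0.180502
Posterior = 0.060897 / 0.180502 ≈ 0.337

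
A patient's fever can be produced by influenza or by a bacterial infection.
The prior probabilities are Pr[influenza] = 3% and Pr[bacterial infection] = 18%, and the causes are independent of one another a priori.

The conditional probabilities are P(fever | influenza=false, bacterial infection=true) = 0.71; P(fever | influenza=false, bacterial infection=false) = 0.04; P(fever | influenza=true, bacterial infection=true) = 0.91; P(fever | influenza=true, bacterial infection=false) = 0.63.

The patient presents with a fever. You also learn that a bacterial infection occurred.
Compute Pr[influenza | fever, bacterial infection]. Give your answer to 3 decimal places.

Pr[influenza | fever, bacterial infection] ≈ 0.038

For the numerator, keep only influenza=true terms: 0.91×0.03 = 0.027300
Normalizer over all consistent configurations: 0.71×0.97 + 0.91×0.03 = 0.716000
Posterior = 0.027300 / 0.716000 ≈ 0.038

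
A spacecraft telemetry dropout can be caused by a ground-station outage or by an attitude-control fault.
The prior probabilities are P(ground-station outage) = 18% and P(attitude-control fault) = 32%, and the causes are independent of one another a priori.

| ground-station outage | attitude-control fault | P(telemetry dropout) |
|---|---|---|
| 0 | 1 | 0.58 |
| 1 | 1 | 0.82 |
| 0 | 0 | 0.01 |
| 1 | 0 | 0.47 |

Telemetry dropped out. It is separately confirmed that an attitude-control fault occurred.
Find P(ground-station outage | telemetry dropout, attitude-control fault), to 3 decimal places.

P(telemetry dropout | attitude-control fault) = 0.58×0.82 + 0.82×0.18 = 0.475600 + 0.147600 = 0.623200
Restricting to configurations with ground-station outage present: 0.82×0.18 = 0.147600.
So P(ground-station outage | telemetry dropout, attitude-control fault) = 0.147600/0.623200 ≈ 0.237.

P(ground-station outage | telemetry dropout, attitude-control fault) ≈ 0.237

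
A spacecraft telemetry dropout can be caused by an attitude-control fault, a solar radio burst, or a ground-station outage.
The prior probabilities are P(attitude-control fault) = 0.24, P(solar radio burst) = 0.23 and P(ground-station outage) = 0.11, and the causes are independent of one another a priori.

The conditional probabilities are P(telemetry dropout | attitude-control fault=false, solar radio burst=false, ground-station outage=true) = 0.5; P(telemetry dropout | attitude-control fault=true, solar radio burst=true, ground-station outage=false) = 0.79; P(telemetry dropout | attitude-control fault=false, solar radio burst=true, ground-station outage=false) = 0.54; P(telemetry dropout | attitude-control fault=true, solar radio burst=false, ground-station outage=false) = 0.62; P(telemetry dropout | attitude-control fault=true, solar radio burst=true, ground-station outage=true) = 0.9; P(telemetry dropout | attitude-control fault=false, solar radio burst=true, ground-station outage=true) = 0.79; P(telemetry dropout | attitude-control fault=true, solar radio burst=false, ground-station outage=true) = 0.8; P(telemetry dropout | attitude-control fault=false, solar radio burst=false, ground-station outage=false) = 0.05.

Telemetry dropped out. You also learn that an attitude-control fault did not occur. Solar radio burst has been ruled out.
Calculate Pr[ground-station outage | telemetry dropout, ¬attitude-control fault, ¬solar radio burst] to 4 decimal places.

Numerator (weight on configurations with ground-station outage): 0.5×0.11 = 0.055000
The normalizing constant is 0.05×0.89 + 0.5×0.11 = 0.099500
Posterior = 0.055000 / 0.099500 ≈ 0.5528

Pr[ground-station outage | telemetry dropout, ¬attitude-control fault, ¬solar radio burst] ≈ 0.5528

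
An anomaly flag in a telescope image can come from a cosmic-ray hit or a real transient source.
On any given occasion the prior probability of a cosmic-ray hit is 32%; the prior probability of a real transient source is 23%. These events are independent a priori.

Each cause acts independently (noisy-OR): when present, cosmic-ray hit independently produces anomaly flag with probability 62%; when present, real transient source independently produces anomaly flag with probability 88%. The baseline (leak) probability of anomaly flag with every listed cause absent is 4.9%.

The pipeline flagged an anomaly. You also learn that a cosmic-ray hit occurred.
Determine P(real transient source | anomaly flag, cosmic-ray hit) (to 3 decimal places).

P(real transient source | anomaly flag, cosmic-ray hit) ≈ 0.309

Under noisy-OR, P(anomaly flag | causes) = 1 − (1−0.049)·∏(1−qᵢ) over the active causes.
Enumerate both values of real transient source and weight by the priors:
  P(anomaly flag | cosmic-ray hit) = 0.63862×0.77 + 0.956634×0.23
        = 0.491737 + 0.220026 = 0.711763
Keeping only the real transient source-present terms gives 0.220026, so
  P(real transient source | anomaly flag, cosmic-ray hit) = 0.220026 / 0.711763 ≈ 0.309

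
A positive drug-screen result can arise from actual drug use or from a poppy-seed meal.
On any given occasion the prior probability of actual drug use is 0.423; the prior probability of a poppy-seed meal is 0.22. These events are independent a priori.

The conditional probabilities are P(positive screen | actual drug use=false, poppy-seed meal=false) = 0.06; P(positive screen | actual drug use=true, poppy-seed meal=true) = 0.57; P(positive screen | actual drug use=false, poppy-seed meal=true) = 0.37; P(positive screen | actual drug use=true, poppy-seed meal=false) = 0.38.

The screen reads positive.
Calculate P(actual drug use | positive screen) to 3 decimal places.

P(positive screen) = 0.06*0.577*0.78 + 0.37*0.577*0.22 + 0.38*0.423*0.78 + 0.57*0.423*0.22 = 0.027004 + 0.046968 + 0.125377 + 0.053044 = 0.252393
Restricting to configurations with actual drug use present: 0.125377 + 0.053044 = 0.178421.
P(actual drug use | positive screen) = 0.178421 / 0.252393 ≈ 0.707

P(actual drug use | positive screen) ≈ 0.707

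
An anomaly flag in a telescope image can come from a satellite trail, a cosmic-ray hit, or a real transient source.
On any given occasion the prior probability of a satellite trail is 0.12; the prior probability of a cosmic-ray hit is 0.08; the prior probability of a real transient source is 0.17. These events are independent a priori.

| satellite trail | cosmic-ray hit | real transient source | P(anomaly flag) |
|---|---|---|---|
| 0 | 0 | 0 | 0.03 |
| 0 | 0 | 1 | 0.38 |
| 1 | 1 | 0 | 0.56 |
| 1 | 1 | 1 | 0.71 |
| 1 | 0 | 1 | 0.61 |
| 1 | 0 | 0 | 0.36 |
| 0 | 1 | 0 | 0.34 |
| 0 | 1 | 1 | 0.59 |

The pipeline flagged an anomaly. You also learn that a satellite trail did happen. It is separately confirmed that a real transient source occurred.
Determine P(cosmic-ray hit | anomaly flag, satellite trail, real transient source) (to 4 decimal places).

Numerator (weight on configurations with cosmic-ray hit): 0.71*0.08 = 0.056800
The normalizing constant is 0.61*0.92 + 0.71*0.08 = 0.618000
Posterior = 0.056800 / 0.618000 ≈ 0.0919

P(cosmic-ray hit | anomaly flag, satellite trail, real transient source) ≈ 0.0919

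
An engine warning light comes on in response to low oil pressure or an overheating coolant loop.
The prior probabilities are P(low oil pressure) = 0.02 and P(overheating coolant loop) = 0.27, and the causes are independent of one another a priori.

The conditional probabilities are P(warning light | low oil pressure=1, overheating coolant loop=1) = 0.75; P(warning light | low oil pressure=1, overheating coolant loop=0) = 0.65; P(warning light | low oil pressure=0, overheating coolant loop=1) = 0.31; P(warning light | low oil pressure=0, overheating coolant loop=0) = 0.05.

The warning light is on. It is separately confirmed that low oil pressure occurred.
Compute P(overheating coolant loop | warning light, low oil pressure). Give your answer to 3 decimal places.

P(warning light | low oil pressure) = 0.65×0.73 + 0.75×0.27 = 0.474500 + 0.202500 = 0.677000
Restricting to configurations with overheating coolant loop present: 0.75×0.27 = 0.202500.
Hence the posterior is 0.202500/0.677000 ≈ 0.299.

P(overheating coolant loop | warning light, low oil pressure) ≈ 0.299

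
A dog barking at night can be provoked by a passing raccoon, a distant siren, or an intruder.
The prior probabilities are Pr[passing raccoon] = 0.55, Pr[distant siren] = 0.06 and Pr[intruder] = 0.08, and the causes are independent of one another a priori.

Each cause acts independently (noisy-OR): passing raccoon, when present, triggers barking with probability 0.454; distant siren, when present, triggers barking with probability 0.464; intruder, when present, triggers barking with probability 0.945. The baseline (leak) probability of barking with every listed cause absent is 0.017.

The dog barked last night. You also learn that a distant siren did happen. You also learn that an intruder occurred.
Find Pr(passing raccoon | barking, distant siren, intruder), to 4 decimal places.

Pr(passing raccoon | barking, distant siren, intruder) ≈ 0.5533

Under noisy-OR, P(barking | causes) = 1 − (1−0.017)·∏(1−qᵢ) over the active causes.
By total probability over both values of passing raccoon:
  P(barking | distant siren, intruder) = 0.971021·0.45 + 0.984178·0.55
        = 0.436959 + 0.541298 = 0.978257
The terms with passing raccoon present sum to 0.541298, so
  P(passing raccoon | barking, distant siren, intruder) = 0.541298 / 0.978257 ≈ 0.5533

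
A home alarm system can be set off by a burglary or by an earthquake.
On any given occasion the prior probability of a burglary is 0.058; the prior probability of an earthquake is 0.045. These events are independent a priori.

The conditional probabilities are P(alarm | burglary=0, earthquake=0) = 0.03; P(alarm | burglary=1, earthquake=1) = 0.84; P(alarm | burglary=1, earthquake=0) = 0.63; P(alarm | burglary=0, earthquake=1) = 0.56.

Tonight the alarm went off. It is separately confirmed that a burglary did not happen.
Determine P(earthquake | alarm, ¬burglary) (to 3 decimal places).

Enumerate both values of earthquake and weight by the priors:
  P(alarm | ¬burglary) = 0.03*0.955 + 0.56*0.045
        = 0.028650 + 0.025200 = 0.053850
The terms with earthquake present sum to 0.025200, so
  P(earthquake | alarm, ¬burglary) = 0.025200 / 0.053850 ≈ 0.468

P(earthquake | alarm, ¬burglary) ≈ 0.468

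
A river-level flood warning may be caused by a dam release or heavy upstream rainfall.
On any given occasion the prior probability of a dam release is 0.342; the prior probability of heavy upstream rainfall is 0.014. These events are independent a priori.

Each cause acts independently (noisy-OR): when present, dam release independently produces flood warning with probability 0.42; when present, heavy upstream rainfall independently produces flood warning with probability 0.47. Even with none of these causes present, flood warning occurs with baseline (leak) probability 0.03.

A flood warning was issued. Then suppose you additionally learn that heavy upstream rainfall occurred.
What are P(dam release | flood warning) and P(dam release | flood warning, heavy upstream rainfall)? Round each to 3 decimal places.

P(dam release | flood warning) ≈ 0.863; P(dam release | flood warning, heavy upstream rainfall) ≈ 0.429

Under noisy-OR, P(flood warning | causes) = 1 − (1−0.03)·∏(1−qᵢ) over the active causes.
Numerator (weight on configurations with dam release): 0.147497 + 0.003360 = 0.150857
Denominator P(flood warning): 0.03·0.658·0.986 + 0.4859·0.658·0.014 + 0.4374·0.342·0.986 + 0.701822·0.342·0.014 = 0.174797
Posterior = 0.150857 / 0.174797 ≈ 0.863

Now condition on the additional information:
Sum P(flood warning|·) weighted by the priors over both values of dam release:
  P(flood warning | heavy upstream rainfall) = 0.4859·0.658 + 0.701822·0.342
        = 0.319722 + 0.240023 = 0.559745
The terms with dam release present sum to 0.240023, so
  P(dam release | flood warning, heavy upstream rainfall) = 0.240023 / 0.559745 ≈ 0.429
Conditioning on heavy upstream rainfall lowers the posterior on dam release: the classic explaining-away effect in a common-effect structure.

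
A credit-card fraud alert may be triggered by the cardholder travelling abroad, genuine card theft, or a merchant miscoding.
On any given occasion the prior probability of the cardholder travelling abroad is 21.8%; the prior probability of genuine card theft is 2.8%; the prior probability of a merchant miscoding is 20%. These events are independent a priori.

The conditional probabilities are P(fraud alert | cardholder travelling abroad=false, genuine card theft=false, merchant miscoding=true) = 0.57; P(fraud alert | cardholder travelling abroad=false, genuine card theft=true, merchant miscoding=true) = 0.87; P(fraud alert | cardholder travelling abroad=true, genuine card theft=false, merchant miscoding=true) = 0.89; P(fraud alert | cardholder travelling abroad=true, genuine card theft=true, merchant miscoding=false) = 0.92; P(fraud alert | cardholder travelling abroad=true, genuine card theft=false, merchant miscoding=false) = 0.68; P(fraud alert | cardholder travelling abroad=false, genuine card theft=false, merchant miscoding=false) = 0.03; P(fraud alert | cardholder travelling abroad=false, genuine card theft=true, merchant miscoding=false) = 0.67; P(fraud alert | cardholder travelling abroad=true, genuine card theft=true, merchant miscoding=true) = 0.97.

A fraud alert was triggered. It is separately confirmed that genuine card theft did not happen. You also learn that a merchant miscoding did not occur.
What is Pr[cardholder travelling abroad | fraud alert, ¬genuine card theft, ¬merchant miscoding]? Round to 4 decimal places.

Sum P(fraud alert|·) weighted by the priors over both values of cardholder travelling abroad:
  P(fraud alert | ¬genuine card theft, ¬merchant miscoding) = 0.03×0.782 + 0.68×0.218
        = 0.023460 + 0.148240 = 0.171700
The terms with cardholder travelling abroad present sum to 0.148240, so
  P(cardholder travelling abroad | fraud alert, ¬genuine card theft, ¬merchant miscoding) = 0.148240 / 0.171700 ≈ 0.8634

Pr[cardholder travelling abroad | fraud alert, ¬genuine card theft, ¬merchant miscoding] ≈ 0.8634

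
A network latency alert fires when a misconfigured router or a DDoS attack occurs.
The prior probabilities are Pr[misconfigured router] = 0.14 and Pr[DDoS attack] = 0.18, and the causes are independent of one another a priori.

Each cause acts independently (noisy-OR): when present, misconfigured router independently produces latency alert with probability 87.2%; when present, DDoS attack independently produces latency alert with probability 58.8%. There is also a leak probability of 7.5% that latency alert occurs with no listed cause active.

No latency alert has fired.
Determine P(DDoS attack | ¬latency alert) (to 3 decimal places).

Under noisy-OR, P(latency alert | causes) = 1 − (1−0.075)·∏(1−qᵢ) over the active causes.
Enumerate the 4 (misconfigured router, DDoS attack) configurations and weight by the priors:
  P(¬latency alert) = 0.925×0.86×0.82 + 0.3811×0.86×0.18 + 0.1184×0.14×0.82 + 0.048781×0.14×0.18
        = 0.652310 + 0.058994 + 0.013592 + 0.001229 = 0.726125
The terms with DDoS attack present sum to 0.060223, so
  P(DDoS attack | ¬latency alert) = 0.060223 / 0.726125 ≈ 0.083

P(DDoS attack | ¬latency alert) ≈ 0.083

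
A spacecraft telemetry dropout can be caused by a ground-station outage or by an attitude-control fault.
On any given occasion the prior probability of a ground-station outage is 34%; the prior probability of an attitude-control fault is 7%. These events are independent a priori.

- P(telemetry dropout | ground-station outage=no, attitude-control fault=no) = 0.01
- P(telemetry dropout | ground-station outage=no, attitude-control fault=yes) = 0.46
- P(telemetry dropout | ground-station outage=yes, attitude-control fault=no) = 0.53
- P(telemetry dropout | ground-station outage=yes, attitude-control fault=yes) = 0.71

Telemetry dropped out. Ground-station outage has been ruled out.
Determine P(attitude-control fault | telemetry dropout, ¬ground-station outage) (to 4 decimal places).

P(attitude-control fault | telemetry dropout, ¬ground-station outage) ≈ 0.7759

P(telemetry dropout | ¬ground-station outage) = 0.01*0.93 + 0.46*0.07 = 0.009300 + 0.032200 = 0.041500
Restricting to configurations with attitude-control fault present: 0.46*0.07 = 0.032200.
P(attitude-control fault | telemetry dropout, ¬ground-station outage) = 0.032200 / 0.041500 ≈ 0.7759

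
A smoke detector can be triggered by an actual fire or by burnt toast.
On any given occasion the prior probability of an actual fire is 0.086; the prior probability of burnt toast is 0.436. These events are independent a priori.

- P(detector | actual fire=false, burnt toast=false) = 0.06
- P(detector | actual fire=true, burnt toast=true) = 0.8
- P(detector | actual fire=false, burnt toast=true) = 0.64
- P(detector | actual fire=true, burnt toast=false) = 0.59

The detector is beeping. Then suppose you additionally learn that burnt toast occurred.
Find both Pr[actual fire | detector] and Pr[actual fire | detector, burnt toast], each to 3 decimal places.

By total probability over the 4 (actual fire, burnt toast) configurations:
  P(detector) = 0.06*0.914*0.564 + 0.64*0.914*0.436 + 0.59*0.086*0.564 + 0.8*0.086*0.436
        = 0.030930 + 0.255043 + 0.028617 + 0.029997 = 0.344587
Configurations with actual fire contribute 0.058614, so
  P(actual fire | detector) = 0.058614 / 0.344587 ≈ 0.170

With the extra evidence:
P(detector | burnt toast) = 0.64*0.914 + 0.8*0.086 = 0.584960 + 0.068800 = 0.653760
The actual fire-present share is 0.8*0.086 = 0.068800.
So P(actual fire | detector, burnt toast) = 0.068800/0.653760 ≈ 0.105.

Pr[actual fire | detector] ≈ 0.170; Pr[actual fire | detector, burnt toast] ≈ 0.105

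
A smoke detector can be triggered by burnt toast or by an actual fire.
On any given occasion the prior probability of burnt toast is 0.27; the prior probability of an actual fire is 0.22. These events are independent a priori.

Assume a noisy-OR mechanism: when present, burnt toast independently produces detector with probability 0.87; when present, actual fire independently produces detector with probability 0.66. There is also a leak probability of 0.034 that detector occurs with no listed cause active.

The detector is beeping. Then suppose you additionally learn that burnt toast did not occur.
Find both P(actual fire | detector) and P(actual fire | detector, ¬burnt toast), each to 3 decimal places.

Under noisy-OR, P(detector | causes) = 1 − (1−0.034)·∏(1−qᵢ) over the active causes.
P(detector) = 0.034*0.73*0.78 + 0.67156*0.73*0.22 + 0.87442*0.27*0.78 + 0.957303*0.27*0.22 = 0.019360 + 0.107853 + 0.184153 + 0.056864 = 0.368230
Restricting to configurations with actual fire present: 0.107853 + 0.056864 = 0.164717.
Hence the posterior is 0.164717/0.368230 ≈ 0.447.

With the extra evidence:
P(detector | ¬burnt toast) = 0.034*0.78 + 0.67156*0.22 = 0.026520 + 0.147743 = 0.174263
The actual fire-present share is 0.67156*0.22 = 0.147743.
P(actual fire | detector, ¬burnt toast) = 0.147743 / 0.174263 ≈ 0.848

P(actual fire | detector) ≈ 0.447; P(actual fire | detector, ¬burnt toast) ≈ 0.848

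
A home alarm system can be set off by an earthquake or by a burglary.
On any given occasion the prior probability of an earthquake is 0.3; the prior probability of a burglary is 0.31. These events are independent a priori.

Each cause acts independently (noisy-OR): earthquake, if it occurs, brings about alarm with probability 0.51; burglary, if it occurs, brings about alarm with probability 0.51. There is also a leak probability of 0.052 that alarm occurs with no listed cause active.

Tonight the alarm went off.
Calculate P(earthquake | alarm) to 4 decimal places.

Under noisy-OR, P(alarm | causes) = 1 − (1−0.052)·∏(1−qᵢ) over the active causes.
P(alarm) = 0.052*0.7*0.69 + 0.53548*0.7*0.31 + 0.53548*0.3*0.69 + 0.772385*0.3*0.31 = 0.025116 + 0.116199 + 0.110844 + 0.071832 = 0.323991
Of this, 0.182676 comes from 0.110844 + 0.071832 (the earthquake=true cases).
So P(earthquake | alarm) = 0.182676/0.323991 ≈ 0.5638.

P(earthquake | alarm) ≈ 0.5638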